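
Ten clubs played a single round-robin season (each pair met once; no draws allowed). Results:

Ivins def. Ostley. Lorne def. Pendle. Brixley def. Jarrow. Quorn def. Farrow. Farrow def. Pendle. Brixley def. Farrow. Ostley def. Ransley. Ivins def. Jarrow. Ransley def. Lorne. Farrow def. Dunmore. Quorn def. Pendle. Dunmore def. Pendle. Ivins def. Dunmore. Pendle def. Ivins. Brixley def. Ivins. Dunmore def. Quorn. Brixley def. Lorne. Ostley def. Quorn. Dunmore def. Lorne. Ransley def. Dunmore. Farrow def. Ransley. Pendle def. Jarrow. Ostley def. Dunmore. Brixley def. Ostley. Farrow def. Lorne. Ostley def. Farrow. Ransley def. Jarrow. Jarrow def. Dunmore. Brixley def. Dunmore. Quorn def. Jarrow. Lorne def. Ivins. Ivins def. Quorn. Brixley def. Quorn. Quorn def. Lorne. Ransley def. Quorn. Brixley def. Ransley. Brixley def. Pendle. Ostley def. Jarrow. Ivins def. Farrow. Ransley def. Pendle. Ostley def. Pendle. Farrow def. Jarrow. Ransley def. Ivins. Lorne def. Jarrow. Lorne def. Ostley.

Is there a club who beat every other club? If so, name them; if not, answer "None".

Brixley

Brixley has 9 wins out of 9 opponents — a perfect record.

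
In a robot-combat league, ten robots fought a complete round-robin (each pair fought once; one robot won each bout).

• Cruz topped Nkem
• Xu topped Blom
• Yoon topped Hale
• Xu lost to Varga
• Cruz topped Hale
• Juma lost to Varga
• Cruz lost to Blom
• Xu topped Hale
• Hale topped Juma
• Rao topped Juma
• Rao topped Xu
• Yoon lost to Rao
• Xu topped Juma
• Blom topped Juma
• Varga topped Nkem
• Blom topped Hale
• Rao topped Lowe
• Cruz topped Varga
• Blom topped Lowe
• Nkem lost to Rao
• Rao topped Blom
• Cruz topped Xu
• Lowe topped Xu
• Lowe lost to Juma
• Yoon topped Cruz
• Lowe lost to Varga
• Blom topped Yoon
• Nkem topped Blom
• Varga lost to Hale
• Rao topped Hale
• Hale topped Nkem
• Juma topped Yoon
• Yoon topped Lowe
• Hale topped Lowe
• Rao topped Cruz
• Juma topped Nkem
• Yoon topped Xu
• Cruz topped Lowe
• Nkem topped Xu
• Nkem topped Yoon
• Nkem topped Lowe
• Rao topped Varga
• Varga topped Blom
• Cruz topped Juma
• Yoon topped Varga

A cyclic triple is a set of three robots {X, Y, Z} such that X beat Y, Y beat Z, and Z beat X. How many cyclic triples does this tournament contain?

Win totals: Blom 5, Lowe 1, Xu 3, Juma 3, Yoon 5, Cruz 6, Nkem 4, Hale 4, Rao 9, Varga 5.
A robot with w wins dominates both others in C(w,2) triples; summing gives 10 + 0 + 3 + 3 + 10 + 15 + 6 + 6 + 36 + 10 = 99 transitive triples.
Total triples C(10,3) = 120, so cyclic triples = 120 − 99 = 21.

21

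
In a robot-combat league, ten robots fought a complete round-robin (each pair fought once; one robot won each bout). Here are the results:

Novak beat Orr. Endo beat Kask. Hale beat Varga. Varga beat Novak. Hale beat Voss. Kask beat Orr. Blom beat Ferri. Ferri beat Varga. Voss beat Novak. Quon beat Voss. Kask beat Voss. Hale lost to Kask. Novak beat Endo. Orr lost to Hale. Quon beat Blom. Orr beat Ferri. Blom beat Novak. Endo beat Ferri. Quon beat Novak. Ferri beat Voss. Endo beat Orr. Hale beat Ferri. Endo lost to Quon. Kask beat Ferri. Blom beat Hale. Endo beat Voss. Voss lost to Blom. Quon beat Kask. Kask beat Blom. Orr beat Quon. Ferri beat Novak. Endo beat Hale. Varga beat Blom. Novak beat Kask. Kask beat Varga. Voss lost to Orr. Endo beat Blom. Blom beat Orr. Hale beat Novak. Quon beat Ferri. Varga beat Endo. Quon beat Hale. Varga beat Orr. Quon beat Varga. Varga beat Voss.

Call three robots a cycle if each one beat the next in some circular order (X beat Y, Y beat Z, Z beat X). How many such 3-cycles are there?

23

Win totals: Hale 5, Varga 5, Blom 5, Novak 3, Quon 8, Ferri 3, Voss 1, Kask 6, Endo 6, Orr 3.
A robot with w wins dominates both others in C(w,2) triples; summing gives 10 + 10 + 10 + 3 + 28 + 3 + 0 + 15 + 15 + 3 = 97 transitive triples.
Total triples C(10,3) = 120, so cyclic triples = 120 − 97 = 23.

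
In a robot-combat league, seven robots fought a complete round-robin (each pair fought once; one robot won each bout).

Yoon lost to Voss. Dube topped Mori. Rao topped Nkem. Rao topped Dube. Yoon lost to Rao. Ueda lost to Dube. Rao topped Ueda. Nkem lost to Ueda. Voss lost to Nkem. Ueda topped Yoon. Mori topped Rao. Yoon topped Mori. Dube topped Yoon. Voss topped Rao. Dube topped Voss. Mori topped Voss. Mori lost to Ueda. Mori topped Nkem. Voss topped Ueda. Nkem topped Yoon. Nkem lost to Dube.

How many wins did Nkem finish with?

2

Nkem's results: beat Voss, Yoon; lost to Dube, Mori, Ueda, Rao.
That is 2 wins.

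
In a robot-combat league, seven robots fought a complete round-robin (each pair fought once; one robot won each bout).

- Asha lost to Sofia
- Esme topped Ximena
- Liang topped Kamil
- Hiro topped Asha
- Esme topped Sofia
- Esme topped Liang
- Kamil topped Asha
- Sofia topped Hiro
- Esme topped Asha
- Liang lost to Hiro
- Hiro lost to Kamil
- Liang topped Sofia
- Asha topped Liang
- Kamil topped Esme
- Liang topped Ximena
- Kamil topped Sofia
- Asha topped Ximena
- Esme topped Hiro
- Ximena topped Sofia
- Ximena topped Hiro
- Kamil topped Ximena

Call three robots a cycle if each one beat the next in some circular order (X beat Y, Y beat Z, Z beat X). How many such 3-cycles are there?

Win totals: Asha 2, Sofia 2, Ximena 2, Hiro 2, Kamil 5, Esme 5, Liang 3.
A robot with w wins dominates both others in C(w,2) triples; summing gives 1 + 1 + 1 + 1 + 10 + 10 + 3 = 27 transitive triples.
Total triples C(7,3) = 35, so cyclic triples = 35 − 27 = 8.

8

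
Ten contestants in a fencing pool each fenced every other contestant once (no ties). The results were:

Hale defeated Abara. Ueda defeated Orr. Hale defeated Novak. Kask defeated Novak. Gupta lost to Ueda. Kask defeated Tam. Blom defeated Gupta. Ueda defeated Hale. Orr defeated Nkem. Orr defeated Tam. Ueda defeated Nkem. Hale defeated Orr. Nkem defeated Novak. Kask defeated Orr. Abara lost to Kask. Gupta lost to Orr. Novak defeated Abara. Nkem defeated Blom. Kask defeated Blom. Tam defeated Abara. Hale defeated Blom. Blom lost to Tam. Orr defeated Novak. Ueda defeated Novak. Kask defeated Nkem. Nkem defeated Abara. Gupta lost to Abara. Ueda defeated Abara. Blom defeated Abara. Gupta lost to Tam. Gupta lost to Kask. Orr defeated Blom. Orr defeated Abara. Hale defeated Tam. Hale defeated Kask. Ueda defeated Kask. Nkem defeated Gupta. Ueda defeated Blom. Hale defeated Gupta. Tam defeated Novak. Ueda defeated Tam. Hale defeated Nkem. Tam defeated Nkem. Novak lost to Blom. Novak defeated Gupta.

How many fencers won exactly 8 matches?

1

Win totals: Hale 8, Tam 5, Abara 1, Nkem 4, Novak 2, Ueda 9, Gupta 0, Blom 3, Orr 6, Kask 7.
Exactly 8: Hale — 1 fencer.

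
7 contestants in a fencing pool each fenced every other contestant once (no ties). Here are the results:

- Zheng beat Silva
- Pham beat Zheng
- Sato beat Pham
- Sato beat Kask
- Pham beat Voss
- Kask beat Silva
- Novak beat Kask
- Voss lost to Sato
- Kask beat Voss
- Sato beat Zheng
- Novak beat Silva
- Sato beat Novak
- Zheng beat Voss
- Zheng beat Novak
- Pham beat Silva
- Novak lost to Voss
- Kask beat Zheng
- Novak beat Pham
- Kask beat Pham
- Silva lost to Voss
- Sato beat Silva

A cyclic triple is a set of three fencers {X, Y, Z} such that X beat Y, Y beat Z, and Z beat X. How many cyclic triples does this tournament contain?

4

Win totals: Pham 3, Kask 4, Voss 2, Sato 6, Novak 3, Silva 0, Zheng 3.
A fencer with w wins dominates both others in C(w,2) triples; summing gives 3 + 6 + 1 + 15 + 3 + 0 + 3 = 31 transitive triples.
Total triples C(7,3) = 35, so cyclic triples = 35 − 31 = 4.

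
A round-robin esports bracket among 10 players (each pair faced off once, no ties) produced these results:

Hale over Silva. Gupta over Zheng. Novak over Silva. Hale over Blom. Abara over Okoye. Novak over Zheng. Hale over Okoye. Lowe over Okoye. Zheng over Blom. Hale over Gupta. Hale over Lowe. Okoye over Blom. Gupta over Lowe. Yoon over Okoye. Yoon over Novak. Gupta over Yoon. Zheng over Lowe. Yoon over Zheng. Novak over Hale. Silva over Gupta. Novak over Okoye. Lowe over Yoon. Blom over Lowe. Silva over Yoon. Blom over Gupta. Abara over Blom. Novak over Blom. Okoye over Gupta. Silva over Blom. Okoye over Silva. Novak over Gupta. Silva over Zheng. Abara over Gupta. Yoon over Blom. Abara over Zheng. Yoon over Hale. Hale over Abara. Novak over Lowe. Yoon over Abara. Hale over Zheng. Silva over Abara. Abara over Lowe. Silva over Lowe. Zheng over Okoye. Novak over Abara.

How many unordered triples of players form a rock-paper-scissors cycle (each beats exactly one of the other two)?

Win totals: Blom 2, Silva 6, Hale 7, Novak 8, Gupta 3, Abara 5, Lowe 2, Yoon 6, Okoye 3, Zheng 3.
A player with w wins dominates both others in C(w,2) triples; summing gives 1 + 15 + 21 + 28 + 3 + 10 + 1 + 15 + 3 + 3 = 100 transitive triples.
Total triples C(10,3) = 120, so cyclic triples = 120 − 100 = 20.

20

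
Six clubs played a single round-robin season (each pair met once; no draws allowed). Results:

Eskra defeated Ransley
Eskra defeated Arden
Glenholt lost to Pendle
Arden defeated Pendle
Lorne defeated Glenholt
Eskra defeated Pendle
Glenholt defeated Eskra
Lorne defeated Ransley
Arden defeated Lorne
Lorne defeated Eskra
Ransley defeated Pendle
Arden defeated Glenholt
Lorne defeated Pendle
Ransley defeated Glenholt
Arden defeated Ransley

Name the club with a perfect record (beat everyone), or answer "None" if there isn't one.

None

Highest win total is Lorne with 4 (out of 5 possible).
Lorne lost to Arden, so no club went undefeated.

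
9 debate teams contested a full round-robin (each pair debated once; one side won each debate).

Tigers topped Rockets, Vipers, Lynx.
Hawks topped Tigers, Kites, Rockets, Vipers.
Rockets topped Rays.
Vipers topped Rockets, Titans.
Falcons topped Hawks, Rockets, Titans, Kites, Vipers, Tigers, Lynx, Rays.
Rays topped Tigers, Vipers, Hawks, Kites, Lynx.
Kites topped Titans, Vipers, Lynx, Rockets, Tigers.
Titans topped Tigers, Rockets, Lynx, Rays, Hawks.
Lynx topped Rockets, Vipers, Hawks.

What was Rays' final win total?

5

Rays' results: beat Vipers, Lynx, Hawks, Kites, Tigers; lost to Titans, Falcons, Rockets.
That is 5 wins.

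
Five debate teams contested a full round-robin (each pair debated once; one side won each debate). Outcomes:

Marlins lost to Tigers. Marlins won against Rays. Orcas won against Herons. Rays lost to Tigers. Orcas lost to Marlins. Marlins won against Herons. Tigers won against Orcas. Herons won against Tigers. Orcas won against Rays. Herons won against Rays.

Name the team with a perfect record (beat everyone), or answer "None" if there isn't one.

Highest win total is Tigers with 3 (out of 4 possible).
Tigers lost to Herons, so no team went undefeated.

None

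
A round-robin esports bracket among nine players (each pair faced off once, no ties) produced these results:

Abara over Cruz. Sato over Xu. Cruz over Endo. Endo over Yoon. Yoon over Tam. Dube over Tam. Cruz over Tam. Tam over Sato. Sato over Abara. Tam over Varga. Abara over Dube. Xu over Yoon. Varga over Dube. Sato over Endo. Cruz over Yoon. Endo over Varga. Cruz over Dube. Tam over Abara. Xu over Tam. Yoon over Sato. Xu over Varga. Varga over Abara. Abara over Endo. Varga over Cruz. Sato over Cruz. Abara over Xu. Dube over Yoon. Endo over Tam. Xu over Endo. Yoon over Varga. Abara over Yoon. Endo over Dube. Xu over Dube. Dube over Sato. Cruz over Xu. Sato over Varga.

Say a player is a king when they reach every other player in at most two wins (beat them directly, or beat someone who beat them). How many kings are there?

Xu reaches everyone (king).
Yoon reaches everyone (king).
Dube reaches everyone (king).
Cruz reaches everyone (king).
Varga reaches everyone (king).
Sato reaches everyone (king).
Tam reaches everyone (king).
Endo cannot reach Xu in two steps.
Abara reaches everyone (king).
Kings: Xu, Yoon, Dube, Cruz, Varga, Sato, Tam, Abara — 8.

8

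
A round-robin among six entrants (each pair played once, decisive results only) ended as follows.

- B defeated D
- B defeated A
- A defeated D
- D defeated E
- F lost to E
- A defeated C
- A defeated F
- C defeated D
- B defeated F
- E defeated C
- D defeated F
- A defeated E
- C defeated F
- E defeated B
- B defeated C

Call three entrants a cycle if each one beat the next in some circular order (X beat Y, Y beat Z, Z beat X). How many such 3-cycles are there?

Of the C(6,3) = 20 triples, the cyclic ones are: {A, B, E}; {B, D, E}; {C, D, E}.
That is 3.

3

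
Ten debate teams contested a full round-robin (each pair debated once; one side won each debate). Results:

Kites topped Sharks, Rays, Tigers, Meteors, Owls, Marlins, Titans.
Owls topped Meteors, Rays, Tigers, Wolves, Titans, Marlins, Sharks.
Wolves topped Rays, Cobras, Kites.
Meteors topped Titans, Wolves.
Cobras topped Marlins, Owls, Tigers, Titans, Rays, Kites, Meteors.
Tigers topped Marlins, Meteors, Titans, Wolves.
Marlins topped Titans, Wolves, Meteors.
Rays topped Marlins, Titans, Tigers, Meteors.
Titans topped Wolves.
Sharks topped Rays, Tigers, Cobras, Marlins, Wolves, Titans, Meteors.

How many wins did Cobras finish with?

7

Cobras' results: beat Rays, Tigers, Kites, Owls, Meteors, Marlins, Titans; lost to Sharks, Wolves.
That is 7 wins.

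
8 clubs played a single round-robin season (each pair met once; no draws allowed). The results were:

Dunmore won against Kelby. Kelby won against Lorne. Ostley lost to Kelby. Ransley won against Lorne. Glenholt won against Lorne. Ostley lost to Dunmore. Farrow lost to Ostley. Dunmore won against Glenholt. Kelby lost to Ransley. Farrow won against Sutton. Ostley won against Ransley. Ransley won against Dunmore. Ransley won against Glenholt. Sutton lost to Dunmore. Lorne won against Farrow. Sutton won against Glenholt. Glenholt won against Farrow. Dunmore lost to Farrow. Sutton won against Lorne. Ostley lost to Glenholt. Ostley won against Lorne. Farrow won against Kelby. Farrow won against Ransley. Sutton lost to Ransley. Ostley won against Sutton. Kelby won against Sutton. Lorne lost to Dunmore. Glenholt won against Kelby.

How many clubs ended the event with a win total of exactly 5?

Win totals: Sutton 2, Kelby 3, Ransley 5, Farrow 4, Lorne 1, Glenholt 4, Ostley 4, Dunmore 5.
Exactly 5: Ransley, Dunmore — 2 clubs.

2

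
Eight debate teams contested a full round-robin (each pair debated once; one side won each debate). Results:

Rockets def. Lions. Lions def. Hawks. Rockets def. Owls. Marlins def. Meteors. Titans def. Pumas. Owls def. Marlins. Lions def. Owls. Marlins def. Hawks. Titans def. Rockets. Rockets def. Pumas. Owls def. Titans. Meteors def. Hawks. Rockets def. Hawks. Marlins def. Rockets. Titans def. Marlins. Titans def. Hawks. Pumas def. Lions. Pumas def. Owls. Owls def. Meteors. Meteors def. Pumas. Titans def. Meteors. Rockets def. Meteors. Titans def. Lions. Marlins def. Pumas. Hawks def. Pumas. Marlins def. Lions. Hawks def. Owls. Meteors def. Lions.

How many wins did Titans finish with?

6

Titans' results: beat Pumas, Hawks, Rockets, Meteors, Marlins, Lions; lost to Owls.
That is 6 wins.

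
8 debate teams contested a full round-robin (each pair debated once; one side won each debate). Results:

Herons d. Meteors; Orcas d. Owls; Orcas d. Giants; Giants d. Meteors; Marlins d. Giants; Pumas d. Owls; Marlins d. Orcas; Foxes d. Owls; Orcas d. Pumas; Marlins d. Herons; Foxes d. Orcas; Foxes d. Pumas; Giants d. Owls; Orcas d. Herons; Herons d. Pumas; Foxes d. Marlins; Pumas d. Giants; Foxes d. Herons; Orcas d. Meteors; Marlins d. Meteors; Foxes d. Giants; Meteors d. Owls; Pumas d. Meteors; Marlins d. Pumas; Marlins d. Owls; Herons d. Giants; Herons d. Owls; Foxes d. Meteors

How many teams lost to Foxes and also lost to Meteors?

1

Foxes beat: Herons, Giants, Orcas, Marlins, Meteors, Pumas, Owls.
Meteors beat: Owls.
Both beat: Owls — 1.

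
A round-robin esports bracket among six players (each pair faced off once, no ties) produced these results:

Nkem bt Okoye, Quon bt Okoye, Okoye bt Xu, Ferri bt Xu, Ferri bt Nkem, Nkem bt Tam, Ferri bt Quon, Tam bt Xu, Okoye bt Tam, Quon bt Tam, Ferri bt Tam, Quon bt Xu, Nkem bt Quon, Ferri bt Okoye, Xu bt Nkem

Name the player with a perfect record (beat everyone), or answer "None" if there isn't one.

Ferri has 5 wins out of 5 opponents — a perfect record.

Ferri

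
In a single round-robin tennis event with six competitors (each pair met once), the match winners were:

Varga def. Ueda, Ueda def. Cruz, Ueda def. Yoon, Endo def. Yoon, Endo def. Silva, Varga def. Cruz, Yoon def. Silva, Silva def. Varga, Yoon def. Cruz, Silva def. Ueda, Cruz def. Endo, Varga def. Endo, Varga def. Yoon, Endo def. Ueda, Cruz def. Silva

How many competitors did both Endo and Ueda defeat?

Endo beat: Ueda, Yoon, Silva.
Ueda beat: Yoon, Cruz.
Both beat: Yoon — 1.

1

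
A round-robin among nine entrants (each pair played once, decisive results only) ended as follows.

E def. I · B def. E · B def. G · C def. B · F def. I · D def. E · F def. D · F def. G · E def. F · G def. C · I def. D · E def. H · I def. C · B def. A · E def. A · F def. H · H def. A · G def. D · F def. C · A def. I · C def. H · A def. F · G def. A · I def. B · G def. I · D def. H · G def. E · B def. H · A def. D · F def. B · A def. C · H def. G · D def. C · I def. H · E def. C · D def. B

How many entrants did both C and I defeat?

C beat: B, H.
I beat: B, C, D, H.
Both beat: B, H — 2.

2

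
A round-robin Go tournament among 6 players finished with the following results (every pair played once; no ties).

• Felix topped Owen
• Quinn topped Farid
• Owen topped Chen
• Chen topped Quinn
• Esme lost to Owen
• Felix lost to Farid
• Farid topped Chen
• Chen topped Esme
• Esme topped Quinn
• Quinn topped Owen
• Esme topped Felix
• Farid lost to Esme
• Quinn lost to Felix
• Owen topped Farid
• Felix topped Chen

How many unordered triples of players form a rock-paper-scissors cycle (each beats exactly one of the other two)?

Win totals: Felix 3, Chen 2, Quinn 2, Owen 3, Farid 2, Esme 3.
A player with w wins dominates both others in C(w,2) triples; summing gives 3 + 1 + 1 + 3 + 1 + 3 = 12 transitive triples.
Total triples C(6,3) = 20, so cyclic triples = 20 − 12 = 8.

8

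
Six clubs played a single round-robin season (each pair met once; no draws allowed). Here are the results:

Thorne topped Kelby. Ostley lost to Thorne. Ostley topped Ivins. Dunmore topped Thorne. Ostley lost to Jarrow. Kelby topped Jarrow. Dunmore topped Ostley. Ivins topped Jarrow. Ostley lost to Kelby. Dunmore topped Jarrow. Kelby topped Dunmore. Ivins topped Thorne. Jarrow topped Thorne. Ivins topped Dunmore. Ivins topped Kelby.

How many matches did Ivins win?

4

Ivins' results: beat Thorne, Jarrow, Dunmore, Kelby; lost to Ostley.
That is 4 wins.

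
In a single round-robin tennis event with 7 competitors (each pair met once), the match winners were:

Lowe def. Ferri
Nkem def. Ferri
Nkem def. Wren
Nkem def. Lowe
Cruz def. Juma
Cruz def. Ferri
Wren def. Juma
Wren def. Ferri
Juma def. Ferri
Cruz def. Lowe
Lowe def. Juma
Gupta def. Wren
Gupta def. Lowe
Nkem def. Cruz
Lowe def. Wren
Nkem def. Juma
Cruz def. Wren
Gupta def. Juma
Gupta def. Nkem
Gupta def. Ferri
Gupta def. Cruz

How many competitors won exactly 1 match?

1

Win totals: Juma 1, Ferri 0, Gupta 6, Lowe 3, Wren 2, Nkem 5, Cruz 4.
Exactly 1: Juma — 1 competitor.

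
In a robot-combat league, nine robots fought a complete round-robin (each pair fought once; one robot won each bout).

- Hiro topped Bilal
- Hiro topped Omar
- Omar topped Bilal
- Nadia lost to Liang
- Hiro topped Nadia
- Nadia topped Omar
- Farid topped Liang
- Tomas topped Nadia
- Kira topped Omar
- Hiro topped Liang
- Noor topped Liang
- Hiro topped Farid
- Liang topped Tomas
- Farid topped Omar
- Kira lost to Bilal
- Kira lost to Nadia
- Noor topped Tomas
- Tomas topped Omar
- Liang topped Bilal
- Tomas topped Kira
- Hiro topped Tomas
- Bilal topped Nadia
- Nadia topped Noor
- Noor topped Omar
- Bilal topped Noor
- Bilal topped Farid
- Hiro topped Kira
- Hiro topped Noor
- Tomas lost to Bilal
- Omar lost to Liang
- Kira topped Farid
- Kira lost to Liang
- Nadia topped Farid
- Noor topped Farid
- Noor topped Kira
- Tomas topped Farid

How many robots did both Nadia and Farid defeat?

Nadia beat: Noor, Kira, Omar, Farid.
Farid beat: Omar, Liang.
Both beat: Omar — 1.

1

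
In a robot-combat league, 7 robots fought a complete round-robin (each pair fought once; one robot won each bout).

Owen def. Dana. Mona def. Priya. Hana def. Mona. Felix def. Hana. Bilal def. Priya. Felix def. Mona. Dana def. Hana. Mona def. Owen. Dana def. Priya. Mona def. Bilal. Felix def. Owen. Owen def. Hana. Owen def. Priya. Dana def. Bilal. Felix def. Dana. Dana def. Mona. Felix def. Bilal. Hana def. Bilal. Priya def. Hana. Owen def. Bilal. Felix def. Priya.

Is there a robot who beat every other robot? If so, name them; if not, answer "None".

Felix has 6 wins out of 6 opponents — a perfect record.

Felix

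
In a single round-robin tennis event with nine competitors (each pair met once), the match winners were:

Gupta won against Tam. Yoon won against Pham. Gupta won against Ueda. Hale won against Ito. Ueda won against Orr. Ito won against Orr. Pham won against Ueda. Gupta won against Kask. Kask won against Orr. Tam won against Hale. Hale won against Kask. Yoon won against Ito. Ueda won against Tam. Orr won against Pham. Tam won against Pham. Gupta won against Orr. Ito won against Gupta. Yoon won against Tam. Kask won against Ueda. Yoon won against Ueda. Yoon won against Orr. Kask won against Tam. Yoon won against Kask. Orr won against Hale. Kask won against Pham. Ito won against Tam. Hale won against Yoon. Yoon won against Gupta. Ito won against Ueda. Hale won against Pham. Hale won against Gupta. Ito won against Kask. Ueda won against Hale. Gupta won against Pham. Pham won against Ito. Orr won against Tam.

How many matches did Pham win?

2

Pham's results: beat Ito, Ueda; lost to Tam, Kask, Hale, Gupta, Yoon, Orr.
That is 2 wins.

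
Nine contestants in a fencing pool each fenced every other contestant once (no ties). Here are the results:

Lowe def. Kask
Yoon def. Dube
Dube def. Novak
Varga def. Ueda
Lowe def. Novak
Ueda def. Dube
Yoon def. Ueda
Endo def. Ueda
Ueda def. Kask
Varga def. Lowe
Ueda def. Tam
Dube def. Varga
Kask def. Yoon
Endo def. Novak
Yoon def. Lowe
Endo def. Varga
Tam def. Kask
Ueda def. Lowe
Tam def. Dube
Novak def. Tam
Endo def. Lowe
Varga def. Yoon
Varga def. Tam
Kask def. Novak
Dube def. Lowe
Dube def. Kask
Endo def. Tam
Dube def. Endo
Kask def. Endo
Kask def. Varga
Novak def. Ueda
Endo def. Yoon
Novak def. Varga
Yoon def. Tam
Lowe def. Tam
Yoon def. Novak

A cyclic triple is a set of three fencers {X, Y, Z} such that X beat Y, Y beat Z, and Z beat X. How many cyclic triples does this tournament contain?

Win totals: Ueda 4, Novak 3, Tam 2, Endo 6, Lowe 3, Kask 4, Yoon 5, Varga 4, Dube 5.
A fencer with w wins dominates both others in C(w,2) triples; summing gives 6 + 3 + 1 + 15 + 3 + 6 + 10 + 6 + 10 = 60 transitive triples.
Total triples C(9,3) = 84, so cyclic triples = 84 − 60 = 24.

24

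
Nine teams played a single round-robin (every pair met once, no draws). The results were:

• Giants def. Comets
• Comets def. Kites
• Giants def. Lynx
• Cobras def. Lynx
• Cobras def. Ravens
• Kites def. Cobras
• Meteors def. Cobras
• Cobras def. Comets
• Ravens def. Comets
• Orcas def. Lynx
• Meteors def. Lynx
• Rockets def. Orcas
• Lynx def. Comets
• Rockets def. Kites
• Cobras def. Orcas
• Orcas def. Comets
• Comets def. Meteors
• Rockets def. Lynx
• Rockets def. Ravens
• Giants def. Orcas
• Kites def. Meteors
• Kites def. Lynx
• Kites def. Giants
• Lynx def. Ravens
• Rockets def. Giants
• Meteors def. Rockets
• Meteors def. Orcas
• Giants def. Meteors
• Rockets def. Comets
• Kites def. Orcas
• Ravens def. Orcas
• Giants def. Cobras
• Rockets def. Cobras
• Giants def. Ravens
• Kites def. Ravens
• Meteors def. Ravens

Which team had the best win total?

Rockets

Win totals: Lynx 2, Orcas 2, Rockets 7, Kites 6, Meteors 5, Ravens 2, Giants 6, Cobras 4, Comets 2.
Rockets leads with 7 wins (next highest: 6).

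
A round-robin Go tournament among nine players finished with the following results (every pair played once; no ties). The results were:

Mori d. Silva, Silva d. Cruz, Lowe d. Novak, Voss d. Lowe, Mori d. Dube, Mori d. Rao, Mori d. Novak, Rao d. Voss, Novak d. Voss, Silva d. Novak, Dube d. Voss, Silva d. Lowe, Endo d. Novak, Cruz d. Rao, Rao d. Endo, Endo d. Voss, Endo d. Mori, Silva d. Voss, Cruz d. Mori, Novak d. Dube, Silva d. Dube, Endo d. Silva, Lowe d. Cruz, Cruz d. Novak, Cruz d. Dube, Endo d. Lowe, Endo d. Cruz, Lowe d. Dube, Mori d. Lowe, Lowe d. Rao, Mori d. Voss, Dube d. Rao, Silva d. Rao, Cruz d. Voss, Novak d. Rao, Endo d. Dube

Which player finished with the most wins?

Endo

Win totals: Voss 1, Endo 7, Lowe 4, Cruz 5, Mori 6, Novak 3, Rao 2, Dube 2, Silva 6.
Endo leads with 7 wins (next highest: 6).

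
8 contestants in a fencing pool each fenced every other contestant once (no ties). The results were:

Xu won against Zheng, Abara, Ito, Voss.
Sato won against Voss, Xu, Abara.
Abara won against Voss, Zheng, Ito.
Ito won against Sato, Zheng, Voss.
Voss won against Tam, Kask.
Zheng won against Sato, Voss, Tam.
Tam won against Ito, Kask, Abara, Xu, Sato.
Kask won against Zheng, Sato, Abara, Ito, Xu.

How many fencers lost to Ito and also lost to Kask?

Ito beat: Sato, Zheng, Voss.
Kask beat: Abara, Sato, Ito, Xu, Zheng.
Both beat: Sato, Zheng — 2.

2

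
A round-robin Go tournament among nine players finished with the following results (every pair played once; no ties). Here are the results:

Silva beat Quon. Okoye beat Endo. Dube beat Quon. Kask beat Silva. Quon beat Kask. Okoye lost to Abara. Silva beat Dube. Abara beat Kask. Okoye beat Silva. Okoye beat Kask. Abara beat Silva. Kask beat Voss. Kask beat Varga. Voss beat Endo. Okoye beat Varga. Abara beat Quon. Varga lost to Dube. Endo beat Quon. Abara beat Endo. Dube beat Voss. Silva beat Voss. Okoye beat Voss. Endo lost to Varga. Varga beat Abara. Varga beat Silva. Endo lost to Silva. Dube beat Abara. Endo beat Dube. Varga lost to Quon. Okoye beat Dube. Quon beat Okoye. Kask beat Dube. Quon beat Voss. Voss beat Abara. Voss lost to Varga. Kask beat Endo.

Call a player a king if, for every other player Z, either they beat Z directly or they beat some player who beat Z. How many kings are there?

Abara reaches everyone (king).
Dube reaches everyone (king).
Quon reaches everyone (king).
Silva reaches everyone (king).
Endo cannot reach Silva in two steps.
Voss cannot reach Varga in two steps.
Kask cannot reach Okoye in two steps.
Varga reaches everyone (king).
Okoye reaches everyone (king).
Kings: Abara, Dube, Quon, Silva, Varga, Okoye — 6.

6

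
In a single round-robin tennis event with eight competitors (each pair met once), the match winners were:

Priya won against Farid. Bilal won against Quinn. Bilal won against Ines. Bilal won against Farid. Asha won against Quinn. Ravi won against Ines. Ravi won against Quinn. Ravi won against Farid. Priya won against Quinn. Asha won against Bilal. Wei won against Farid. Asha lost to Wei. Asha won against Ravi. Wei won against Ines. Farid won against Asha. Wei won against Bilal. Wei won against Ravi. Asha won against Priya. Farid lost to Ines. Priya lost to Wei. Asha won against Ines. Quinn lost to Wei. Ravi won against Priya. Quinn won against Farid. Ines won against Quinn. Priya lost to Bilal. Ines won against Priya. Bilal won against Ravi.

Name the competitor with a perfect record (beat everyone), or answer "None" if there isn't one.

Wei

Wei has 7 wins out of 7 opponents — a perfect record.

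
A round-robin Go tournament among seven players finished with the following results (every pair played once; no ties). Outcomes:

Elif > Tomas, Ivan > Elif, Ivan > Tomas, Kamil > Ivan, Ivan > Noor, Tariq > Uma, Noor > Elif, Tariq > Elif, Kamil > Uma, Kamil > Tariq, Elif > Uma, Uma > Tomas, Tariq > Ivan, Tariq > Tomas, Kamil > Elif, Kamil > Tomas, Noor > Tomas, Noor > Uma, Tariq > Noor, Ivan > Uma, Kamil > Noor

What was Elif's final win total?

Elif's results: beat Tomas, Uma; lost to Ivan, Kamil, Noor, Tariq.
That is 2 wins.

2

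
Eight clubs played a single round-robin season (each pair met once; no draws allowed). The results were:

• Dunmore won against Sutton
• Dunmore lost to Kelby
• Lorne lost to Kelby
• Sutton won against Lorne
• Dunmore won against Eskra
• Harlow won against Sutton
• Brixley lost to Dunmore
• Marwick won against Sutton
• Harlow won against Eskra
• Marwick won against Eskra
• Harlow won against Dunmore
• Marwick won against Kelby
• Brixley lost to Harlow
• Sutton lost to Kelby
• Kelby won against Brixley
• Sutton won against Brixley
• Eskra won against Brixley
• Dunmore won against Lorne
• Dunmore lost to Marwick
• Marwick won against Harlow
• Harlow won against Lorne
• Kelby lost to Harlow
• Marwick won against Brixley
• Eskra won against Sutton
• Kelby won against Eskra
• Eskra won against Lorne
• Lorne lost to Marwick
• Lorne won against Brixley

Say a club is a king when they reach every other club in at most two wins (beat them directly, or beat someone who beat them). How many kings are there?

Harlow cannot reach Marwick in two steps.
Lorne cannot reach Harlow, Sutton, Dunmore, Eskra, Marwick, Kelby in two steps.
Sutton cannot reach Harlow, Dunmore, Eskra, Marwick, Kelby in two steps.
Dunmore cannot reach Harlow, Marwick, Kelby in two steps.
Brixley cannot reach Harlow, Lorne, Sutton, Dunmore, Eskra, Marwick, Kelby in two steps.
Eskra cannot reach Harlow, Dunmore, Marwick, Kelby in two steps.
Marwick reaches everyone (king).
Kelby cannot reach Harlow, Marwick in two steps.
Kings: Marwick — 1.

1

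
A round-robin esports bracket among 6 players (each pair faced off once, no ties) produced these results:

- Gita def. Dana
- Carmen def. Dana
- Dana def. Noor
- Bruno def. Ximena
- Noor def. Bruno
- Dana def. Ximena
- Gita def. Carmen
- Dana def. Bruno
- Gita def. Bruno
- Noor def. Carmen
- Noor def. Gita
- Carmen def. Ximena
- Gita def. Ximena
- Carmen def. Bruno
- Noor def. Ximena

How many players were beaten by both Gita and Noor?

Gita beat: Carmen, Ximena, Bruno, Dana.
Noor beat: Carmen, Ximena, Gita, Bruno.
Both beat: Carmen, Ximena, Bruno — 3.

3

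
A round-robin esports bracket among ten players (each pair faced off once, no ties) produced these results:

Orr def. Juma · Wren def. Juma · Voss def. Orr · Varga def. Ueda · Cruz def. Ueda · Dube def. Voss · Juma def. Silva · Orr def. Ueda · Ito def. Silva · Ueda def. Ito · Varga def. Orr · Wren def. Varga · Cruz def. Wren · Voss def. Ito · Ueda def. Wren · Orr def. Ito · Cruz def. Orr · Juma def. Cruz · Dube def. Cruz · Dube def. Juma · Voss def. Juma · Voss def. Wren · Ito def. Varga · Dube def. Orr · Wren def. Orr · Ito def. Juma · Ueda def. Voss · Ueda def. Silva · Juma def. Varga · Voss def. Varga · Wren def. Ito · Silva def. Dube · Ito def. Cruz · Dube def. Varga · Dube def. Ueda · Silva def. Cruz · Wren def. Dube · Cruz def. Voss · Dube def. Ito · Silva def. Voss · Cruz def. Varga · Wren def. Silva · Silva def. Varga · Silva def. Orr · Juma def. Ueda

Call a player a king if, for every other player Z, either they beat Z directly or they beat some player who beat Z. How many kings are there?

8

Ueda reaches everyone (king).
Ito reaches everyone (king).
Cruz reaches everyone (king).
Voss reaches everyone (king).
Juma reaches everyone (king).
Silva reaches everyone (king).
Varga cannot reach Cruz, Dube in two steps.
Wren reaches everyone (king).
Dube reaches everyone (king).
Orr cannot reach Dube in two steps.
Kings: Ueda, Ito, Cruz, Voss, Juma, Silva, Wren, Dube — 8.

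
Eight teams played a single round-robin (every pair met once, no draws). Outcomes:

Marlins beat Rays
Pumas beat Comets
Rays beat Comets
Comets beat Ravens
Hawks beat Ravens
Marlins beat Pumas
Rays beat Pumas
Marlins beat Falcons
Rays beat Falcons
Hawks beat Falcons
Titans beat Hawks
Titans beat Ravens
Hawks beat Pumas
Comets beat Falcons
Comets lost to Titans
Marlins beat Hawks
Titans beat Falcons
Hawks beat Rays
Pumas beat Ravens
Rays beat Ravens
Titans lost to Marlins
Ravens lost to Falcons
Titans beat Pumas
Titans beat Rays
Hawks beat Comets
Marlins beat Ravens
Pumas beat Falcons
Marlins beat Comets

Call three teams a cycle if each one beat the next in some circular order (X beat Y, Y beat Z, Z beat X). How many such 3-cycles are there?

0

Win totals: Marlins 7, Ravens 0, Comets 2, Falcons 1, Titans 6, Rays 4, Pumas 3, Hawks 5.
A team with w wins dominates both others in C(w,2) triples; summing gives 21 + 0 + 1 + 0 + 15 + 6 + 3 + 10 = 56 transitive triples.
Total triples C(8,3) = 56, so cyclic triples = 56 − 56 = 0.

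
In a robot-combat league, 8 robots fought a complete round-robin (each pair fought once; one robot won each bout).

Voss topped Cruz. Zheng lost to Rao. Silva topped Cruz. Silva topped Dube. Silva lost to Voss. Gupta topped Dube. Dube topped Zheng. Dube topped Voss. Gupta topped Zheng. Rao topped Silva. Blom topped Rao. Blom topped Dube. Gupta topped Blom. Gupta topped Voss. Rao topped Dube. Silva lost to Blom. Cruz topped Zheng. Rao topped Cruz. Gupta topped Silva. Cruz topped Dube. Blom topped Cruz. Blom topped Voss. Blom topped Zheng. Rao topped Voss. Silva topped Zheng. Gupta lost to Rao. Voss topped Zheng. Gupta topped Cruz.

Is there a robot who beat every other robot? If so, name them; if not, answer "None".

Highest win total is Rao with 6 (out of 7 possible).
Rao lost to Blom, so no robot went undefeated.

None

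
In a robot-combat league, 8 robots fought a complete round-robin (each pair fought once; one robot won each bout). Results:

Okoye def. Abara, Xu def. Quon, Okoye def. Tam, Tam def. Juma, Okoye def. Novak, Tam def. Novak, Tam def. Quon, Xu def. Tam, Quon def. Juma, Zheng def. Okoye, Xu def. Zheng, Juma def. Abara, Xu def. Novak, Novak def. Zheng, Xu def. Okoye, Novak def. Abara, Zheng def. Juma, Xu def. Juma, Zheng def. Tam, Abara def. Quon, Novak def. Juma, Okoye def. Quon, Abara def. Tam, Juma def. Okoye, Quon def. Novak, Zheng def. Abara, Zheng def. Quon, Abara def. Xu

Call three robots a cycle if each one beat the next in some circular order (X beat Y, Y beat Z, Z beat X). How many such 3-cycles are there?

Win totals: Abara 3, Zheng 5, Tam 3, Novak 3, Xu 6, Juma 2, Okoye 4, Quon 2.
A robot with w wins dominates both others in C(w,2) triples; summing gives 3 + 10 + 3 + 3 + 15 + 1 + 6 + 1 = 42 transitive triples.
Total triples C(8,3) = 56, so cyclic triples = 56 − 42 = 14.

14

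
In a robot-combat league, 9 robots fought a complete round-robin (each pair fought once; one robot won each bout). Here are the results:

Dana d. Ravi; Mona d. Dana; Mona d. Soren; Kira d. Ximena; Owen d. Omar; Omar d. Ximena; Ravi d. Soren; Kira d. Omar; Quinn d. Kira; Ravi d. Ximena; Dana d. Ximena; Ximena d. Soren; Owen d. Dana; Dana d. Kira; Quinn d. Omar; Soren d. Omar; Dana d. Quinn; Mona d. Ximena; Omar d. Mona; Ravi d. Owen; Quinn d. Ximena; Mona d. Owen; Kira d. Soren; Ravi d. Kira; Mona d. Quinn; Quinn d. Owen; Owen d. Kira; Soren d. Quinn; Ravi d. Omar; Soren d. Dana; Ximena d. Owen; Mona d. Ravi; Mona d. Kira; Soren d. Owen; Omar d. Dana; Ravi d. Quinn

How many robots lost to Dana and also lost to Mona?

4

Dana beat: Ravi, Ximena, Quinn, Kira.
Mona beat: Ravi, Ximena, Owen, Dana, Soren, Quinn, Kira.
Both beat: Ravi, Ximena, Quinn, Kira — 4.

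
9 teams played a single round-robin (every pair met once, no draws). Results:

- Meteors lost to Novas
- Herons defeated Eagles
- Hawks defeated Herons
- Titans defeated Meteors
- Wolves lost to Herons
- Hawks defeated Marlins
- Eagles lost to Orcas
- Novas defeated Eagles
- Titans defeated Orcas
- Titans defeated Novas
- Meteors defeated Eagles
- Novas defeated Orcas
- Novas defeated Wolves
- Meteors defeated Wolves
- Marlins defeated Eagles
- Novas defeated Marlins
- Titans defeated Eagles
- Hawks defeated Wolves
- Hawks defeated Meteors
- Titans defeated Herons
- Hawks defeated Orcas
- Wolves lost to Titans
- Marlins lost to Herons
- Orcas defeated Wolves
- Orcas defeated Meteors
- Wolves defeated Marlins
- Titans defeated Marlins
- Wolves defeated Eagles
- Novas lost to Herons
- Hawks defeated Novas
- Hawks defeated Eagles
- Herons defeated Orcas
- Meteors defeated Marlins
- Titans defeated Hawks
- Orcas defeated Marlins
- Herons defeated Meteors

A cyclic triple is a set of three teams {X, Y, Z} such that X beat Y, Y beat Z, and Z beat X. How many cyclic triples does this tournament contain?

0

Win totals: Hawks 7, Wolves 2, Orcas 4, Meteors 3, Herons 6, Eagles 0, Marlins 1, Novas 5, Titans 8.
A team with w wins dominates both others in C(w,2) triples; summing gives 21 + 1 + 6 + 3 + 15 + 0 + 0 + 10 + 28 = 84 transitive triples.
Total triples C(9,3) = 84, so cyclic triples = 84 − 84 = 0.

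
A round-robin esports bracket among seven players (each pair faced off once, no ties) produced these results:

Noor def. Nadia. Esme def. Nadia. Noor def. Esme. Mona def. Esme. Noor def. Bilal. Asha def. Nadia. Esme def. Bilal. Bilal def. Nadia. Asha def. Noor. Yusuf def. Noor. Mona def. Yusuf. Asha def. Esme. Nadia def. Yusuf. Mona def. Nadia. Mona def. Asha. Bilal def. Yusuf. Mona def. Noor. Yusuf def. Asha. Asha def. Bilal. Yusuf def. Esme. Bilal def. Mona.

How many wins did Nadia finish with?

Nadia's results: beat Yusuf; lost to Esme, Noor, Asha, Mona, Bilal.
That is 1 win.

1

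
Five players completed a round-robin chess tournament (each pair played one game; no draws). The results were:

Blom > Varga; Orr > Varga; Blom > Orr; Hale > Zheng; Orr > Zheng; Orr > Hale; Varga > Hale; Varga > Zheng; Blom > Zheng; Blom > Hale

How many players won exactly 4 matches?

1

Win totals: Blom 4, Orr 3, Zheng 0, Varga 2, Hale 1.
Exactly 4: Blom — 1 player.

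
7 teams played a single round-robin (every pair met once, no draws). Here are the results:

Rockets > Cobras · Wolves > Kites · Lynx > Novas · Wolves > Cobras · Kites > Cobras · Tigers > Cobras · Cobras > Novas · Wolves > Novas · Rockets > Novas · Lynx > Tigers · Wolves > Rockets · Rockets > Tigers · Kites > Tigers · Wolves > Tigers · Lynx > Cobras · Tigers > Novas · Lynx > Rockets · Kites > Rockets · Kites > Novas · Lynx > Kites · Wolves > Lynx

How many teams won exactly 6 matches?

Win totals: Rockets 3, Novas 0, Cobras 1, Kites 4, Tigers 2, Lynx 5, Wolves 6.
Exactly 6: Wolves — 1 team.

1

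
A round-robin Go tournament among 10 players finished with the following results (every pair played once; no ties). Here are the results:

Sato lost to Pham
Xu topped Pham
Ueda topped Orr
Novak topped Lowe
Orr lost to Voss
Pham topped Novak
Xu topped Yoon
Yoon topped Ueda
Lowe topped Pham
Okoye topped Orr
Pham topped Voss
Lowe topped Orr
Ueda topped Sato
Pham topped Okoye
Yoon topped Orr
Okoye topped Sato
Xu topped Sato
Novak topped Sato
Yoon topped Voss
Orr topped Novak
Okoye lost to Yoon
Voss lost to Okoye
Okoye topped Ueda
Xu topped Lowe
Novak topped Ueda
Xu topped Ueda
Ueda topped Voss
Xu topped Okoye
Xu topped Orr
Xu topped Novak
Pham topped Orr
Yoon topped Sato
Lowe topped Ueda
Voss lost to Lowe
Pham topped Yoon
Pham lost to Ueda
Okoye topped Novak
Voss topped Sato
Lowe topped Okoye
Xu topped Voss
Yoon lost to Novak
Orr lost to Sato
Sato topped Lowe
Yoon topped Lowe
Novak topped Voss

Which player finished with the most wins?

Win totals: Ueda 4, Novak 5, Lowe 5, Orr 1, Yoon 6, Voss 2, Pham 6, Xu 9, Okoye 5, Sato 2.
Xu leads with 9 wins (next highest: 6).

Xu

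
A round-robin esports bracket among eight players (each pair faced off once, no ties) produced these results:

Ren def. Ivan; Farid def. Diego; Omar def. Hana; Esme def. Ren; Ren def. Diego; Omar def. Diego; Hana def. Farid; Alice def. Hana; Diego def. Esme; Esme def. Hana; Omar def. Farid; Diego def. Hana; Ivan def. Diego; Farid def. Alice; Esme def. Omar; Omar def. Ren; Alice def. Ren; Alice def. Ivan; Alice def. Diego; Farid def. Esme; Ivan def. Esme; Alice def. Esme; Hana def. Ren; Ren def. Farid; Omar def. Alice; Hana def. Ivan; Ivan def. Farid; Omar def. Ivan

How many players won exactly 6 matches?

1

Win totals: Ivan 3, Ren 3, Farid 3, Alice 5, Omar 6, Hana 3, Esme 3, Diego 2.
Exactly 6: Omar — 1 player.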